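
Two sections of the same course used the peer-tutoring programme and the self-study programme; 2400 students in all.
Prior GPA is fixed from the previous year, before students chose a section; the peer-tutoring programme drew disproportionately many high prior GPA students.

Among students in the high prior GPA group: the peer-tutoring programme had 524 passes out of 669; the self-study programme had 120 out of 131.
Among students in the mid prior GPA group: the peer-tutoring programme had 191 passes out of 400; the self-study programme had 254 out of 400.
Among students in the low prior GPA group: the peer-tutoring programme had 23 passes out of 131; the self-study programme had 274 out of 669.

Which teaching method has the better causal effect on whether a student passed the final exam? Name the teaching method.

The imbalance in prior GPA band arose from how students were allocated, not from anything the teaching method did; and prior GPA band independently affects the outcome. The pooled gap is confounded — condition on prior GPA band.
Within each level — high prior GPA: 78.3% vs 91.6%; mid prior GPA: 47.8% vs 63.5%; low prior GPA: 17.6% vs 41.0% — the self-study programme is higher every time.

the self-study programme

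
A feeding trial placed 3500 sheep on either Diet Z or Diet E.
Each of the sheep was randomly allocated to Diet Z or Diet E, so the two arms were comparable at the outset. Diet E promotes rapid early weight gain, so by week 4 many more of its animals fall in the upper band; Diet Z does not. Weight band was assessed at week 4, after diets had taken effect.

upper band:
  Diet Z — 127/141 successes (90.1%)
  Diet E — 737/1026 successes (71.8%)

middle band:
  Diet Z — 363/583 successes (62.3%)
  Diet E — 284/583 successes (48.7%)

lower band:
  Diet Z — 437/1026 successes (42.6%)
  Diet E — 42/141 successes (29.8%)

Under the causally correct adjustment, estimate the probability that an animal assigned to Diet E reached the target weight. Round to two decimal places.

Week-4 weight band lies on the pathway diet → week-4 weight band → outcome, so adjusting for it blocks the indirect effect. For the total causal effect of diet, use the unadjusted pooled rates.
So P(outcome | do(Diet E)) is just the pooled rate for Diet E: 1063/1750 = 0.607.

0.61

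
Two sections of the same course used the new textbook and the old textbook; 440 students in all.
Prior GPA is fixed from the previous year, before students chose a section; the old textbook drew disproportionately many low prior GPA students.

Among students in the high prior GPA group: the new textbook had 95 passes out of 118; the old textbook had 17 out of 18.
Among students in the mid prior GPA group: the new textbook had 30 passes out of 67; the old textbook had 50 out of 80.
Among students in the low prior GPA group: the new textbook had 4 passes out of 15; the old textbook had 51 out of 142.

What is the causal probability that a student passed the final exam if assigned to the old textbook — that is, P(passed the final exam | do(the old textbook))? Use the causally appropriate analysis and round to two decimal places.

0.63

the old textbook is higher inside every prior GPA band stratum but the new textbook is higher in aggregate. Whether to stratify depends on how prior GPA band relates to the teaching method.
Prior GPA band differs across teaching methods for reasons unrelated to any effect of the teaching method itself, and it separately predicts the outcome — a classic confounder. We must compare within prior GPA band levels.
Standardising the old textbook to the population prior GPA band mix: 0.309·17/18 + 0.334·50/80 + 0.357·51/142 = 0.629.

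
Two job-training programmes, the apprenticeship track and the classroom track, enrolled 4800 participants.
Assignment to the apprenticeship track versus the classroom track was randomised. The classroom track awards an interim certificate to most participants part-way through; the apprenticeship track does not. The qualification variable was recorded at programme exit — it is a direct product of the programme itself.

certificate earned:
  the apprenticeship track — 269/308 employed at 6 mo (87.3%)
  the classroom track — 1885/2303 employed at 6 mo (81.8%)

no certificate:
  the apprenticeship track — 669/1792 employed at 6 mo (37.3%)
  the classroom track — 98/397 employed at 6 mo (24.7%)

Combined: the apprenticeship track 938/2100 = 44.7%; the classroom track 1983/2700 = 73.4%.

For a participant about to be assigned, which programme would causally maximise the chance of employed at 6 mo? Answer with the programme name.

The stratified and pooled comparisons disagree (the apprenticeship track wins within each qualification attained during the programme; the classroom track wins overall), so the answer turns on the causal role of qualification attained during the programme.
Qualification attained during the programme is recorded after the programme and is itself shifted by it — it sits on the causal path from programme to outcome. Conditioning on a mediator would strip out part of the effect we want; the pooled comparison gives the total causal effect.
Pooled: the apprenticeship track 44.7% vs the classroom track 73.4%; the classroom track is higher overall.

the classroom track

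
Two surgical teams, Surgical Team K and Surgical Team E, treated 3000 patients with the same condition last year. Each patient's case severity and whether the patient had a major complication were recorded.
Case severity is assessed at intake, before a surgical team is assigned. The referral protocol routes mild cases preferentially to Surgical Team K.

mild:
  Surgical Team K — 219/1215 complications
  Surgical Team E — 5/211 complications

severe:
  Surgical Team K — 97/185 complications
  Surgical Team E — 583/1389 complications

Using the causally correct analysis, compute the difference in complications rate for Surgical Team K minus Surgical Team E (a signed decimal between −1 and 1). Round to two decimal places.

+0.13

Within every case severity level Surgical Team E has the lower rate, yet pooled Surgical Team K does — Simpson's reversal.
Nothing the surgical team does changes case severity; the imbalance is an allocation artefact. With case severity also predicting the outcome, the pooled figure is confounded, and the within-stratum comparison is the causal one.
Adjusting over the population distribution of case severity: 0.475·(0.180−0.024) + 0.525·(0.524−0.420) = +0.129.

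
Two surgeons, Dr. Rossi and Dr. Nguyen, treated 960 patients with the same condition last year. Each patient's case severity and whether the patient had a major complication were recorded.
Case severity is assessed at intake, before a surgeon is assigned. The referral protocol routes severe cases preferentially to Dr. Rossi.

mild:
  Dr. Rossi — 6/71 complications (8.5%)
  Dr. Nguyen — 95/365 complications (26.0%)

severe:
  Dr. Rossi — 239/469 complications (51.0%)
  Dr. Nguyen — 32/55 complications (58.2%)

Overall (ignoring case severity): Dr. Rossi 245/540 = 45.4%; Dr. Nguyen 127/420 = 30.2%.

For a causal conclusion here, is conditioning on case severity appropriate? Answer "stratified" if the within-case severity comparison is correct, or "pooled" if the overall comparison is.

Nothing the surgeon does changes case severity; the imbalance is an allocation artefact. With case severity also predicting the outcome, the pooled figure is confounded, and the within-stratum comparison is the causal one.
Within each level — mild: 8.5% vs 26.0%; severe: 51.0% vs 58.2% — Dr. Rossi is lower every time.

stratified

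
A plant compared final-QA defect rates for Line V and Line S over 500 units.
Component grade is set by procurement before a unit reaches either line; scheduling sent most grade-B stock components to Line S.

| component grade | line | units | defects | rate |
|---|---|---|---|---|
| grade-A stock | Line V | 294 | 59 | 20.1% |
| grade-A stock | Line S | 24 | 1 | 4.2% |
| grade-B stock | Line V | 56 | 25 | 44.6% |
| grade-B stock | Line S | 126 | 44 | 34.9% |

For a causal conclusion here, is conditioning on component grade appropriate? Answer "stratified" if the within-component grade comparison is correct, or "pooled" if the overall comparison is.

The imbalance in component grade arose from how units were allocated, not from anything the line did; and component grade independently affects the outcome. The pooled gap is confounded — condition on component grade.
Within each level — grade-A stock: 20.1% vs 4.2%; grade-B stock: 44.6% vs 34.9% — Line S is lower every time.

stratified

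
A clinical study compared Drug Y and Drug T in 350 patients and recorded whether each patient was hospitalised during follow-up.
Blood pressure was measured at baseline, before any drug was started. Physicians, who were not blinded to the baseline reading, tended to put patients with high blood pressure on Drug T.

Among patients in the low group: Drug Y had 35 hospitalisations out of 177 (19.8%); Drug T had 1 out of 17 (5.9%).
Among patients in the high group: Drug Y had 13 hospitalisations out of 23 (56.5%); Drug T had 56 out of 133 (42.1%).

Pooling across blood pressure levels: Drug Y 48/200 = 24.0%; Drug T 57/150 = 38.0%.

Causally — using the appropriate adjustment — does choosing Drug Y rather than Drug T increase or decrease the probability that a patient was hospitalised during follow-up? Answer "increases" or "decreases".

increases

The stratified and pooled comparisons disagree (Drug T wins within each blood pressure; Drug Y wins overall), so the answer turns on the causal role of blood pressure.
Since blood pressure is a pre-existing factor (not a product of the drug) and it affects the outcome on its own, it is a confounder. The stratified rates, not the pooled rate, identify the causal effect.
Within each level — low: 19.8% vs 5.9%; high: 56.5% vs 42.1% — Drug T is lower every time.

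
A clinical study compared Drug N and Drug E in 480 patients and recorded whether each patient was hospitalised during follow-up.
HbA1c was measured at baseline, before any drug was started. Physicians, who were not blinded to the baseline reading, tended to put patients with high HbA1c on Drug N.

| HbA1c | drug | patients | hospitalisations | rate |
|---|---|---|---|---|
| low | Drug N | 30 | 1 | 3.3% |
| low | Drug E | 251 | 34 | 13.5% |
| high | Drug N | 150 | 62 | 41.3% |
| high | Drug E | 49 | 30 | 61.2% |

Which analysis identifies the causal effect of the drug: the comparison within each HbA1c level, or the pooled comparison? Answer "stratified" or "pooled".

stratified

The imbalance in HbA1c arose from how patients were allocated, not from anything the drug did; and HbA1c independently affects the outcome. The pooled gap is confounded — condition on HbA1c.
Within each level — low: 3.3% vs 13.5%; high: 41.3% vs 61.2% — Drug N is lower every time.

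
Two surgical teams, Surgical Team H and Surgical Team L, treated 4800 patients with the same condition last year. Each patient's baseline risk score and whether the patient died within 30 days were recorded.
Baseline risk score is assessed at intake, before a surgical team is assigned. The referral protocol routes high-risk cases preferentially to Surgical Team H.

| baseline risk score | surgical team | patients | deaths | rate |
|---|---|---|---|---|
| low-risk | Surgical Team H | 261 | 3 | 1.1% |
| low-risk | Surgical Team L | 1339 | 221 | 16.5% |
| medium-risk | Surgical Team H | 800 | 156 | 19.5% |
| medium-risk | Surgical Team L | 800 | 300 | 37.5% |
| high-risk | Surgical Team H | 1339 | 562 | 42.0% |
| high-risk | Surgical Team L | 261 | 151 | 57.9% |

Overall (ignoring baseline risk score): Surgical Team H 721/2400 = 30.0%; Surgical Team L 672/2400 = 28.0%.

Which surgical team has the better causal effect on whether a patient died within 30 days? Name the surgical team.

The stratified and pooled comparisons disagree (Surgical Team H wins within each baseline risk score; Surgical Team L wins overall), so the answer turns on the causal role of baseline risk score.
Since baseline risk score is a pre-existing factor (not a product of the surgical team) and it affects the outcome on its own, it is a confounder. The stratified rates, not the pooled rate, identify the causal effect.
Within each level — low-risk: 1.1% vs 16.5%; medium-risk: 19.5% vs 37.5%; high-risk: 42.0% vs 57.9% — Surgical Team H is lower every time.

Surgical Team H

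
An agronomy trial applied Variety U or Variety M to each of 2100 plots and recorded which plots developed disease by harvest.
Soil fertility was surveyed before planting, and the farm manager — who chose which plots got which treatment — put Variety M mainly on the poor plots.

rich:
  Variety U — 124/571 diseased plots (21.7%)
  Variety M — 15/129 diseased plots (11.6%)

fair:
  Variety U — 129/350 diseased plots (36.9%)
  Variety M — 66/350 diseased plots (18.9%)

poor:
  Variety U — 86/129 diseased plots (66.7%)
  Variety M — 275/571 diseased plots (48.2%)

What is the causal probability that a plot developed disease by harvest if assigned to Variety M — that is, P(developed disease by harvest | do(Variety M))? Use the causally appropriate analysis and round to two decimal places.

0.26

Soil fertility is set before the variety has any effect — it is not caused by the variety — and it independently drives the outcome. That makes it a confounder, so the causal comparison is within soil fertility levels.
Standardising Variety M to the population soil fertility mix: 0.333·15/129 + 0.333·66/350 + 0.333·275/571 = 0.262.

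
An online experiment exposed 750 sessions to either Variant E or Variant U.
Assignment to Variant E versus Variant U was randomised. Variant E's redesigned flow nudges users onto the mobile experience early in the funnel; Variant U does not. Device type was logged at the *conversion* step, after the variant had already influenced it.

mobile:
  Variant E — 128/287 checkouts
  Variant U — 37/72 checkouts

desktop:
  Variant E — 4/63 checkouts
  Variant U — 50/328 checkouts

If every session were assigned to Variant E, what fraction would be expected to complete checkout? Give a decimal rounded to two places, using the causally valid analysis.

0.38

Because the variant influences device type, device type is a post-treatment mediator, not a confounder. Stratifying on it would bias the estimate; the causal effect is the crude pooled difference.
So P(outcome | do(Variant E)) is just the pooled rate for Variant E: 132/350 = 0.377.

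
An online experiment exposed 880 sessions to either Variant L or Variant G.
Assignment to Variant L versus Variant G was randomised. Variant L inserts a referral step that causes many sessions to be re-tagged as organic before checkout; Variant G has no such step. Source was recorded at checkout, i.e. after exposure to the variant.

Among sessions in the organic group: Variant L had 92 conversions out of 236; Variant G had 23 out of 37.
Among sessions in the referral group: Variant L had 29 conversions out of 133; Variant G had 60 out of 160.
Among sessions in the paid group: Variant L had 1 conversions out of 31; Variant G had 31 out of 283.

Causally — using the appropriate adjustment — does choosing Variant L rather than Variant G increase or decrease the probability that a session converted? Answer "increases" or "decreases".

increases

Stratifying would compare variants among sessions the variants themselves sorted into traffic source groups — a form of selection on an intermediate. The unconditioned pooled rates give the total causal effect.
Pooled: Variant L 30.5% vs Variant G 23.8%; Variant L is higher overall.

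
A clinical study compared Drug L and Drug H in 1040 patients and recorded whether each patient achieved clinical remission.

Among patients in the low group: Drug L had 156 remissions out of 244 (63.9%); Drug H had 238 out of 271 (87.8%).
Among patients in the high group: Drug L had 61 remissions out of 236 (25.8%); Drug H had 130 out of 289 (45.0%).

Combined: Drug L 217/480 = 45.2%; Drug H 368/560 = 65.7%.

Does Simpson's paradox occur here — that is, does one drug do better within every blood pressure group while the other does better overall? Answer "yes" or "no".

Within each blood pressure level (low 63.9% vs 87.8%; high 25.8% vs 45.0%), Drug H has the higher rate every time. Pooled: 45.2% vs 65.7% — Drug H has the higher rate overall. They agree.

no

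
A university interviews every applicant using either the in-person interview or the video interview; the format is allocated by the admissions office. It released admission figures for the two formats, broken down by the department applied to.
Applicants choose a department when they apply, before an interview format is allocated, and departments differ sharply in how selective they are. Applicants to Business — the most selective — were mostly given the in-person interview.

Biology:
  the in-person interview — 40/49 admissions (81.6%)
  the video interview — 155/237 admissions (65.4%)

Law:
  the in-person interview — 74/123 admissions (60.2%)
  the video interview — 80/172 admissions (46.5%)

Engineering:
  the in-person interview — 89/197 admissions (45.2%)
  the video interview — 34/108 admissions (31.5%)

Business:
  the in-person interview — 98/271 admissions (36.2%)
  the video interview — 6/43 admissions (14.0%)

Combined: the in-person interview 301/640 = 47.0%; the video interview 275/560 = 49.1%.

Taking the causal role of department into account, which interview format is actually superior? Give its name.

The department-specific comparison favours the in-person interview throughout, but the pooled figures favour the video interview. The question is whether to condition on department.
Department differs across interview formats for reasons unrelated to any effect of the interview format itself, and it separately predicts the outcome — a classic confounder. We must compare within department levels.
Within each level — Biology: 81.6% vs 65.4%; Law: 60.2% vs 46.5%; Engineering: 45.2% vs 31.5%; Business: 36.2% vs 14.0% — the in-person interview is higher every time.

the in-person interview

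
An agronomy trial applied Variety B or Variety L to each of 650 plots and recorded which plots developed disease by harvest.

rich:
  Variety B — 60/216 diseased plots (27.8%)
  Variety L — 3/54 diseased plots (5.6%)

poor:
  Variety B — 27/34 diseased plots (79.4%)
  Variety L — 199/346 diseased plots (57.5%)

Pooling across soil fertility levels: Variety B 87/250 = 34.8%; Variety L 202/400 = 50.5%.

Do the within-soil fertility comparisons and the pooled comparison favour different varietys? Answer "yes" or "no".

Within each soil fertility level (rich 27.8% vs 5.6%; poor 79.4% vs 57.5%), Variety L has the lower rate every time. Pooled: 34.8% vs 50.5% — Variety B has the lower rate overall. The two comparisons disagree.

yes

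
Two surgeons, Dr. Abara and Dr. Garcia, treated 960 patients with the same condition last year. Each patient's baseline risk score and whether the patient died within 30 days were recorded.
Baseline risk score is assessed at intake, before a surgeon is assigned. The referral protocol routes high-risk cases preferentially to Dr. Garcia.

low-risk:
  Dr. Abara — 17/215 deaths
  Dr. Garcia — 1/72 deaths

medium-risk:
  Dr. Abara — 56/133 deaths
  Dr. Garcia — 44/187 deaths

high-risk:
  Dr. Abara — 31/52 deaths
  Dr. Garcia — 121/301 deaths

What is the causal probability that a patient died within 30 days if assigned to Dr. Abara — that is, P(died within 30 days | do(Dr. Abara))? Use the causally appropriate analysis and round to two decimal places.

The stratified and pooled comparisons disagree (Dr. Garcia wins within each baseline risk score; Dr. Abara wins overall), so the answer turns on the causal role of baseline risk score.
The imbalance in baseline risk score arose from how patients were allocated, not from anything the surgeon did; and baseline risk score independently affects the outcome. The pooled gap is confounded — condition on baseline risk score.
Standardising Dr. Abara to the population baseline risk score mix: 0.299·17/215 + 0.333·56/133 + 0.368·31/52 = 0.383.

0.38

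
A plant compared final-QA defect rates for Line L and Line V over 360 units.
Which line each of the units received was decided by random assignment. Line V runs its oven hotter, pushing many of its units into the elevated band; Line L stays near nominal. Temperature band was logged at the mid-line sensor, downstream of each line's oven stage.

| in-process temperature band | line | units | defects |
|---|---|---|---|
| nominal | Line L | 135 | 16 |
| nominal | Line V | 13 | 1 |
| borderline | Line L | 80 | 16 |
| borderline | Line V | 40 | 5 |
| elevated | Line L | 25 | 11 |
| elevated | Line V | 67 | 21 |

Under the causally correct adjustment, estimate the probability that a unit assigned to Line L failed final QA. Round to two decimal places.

Stratifying would compare lines among units the lines themselves sorted into in-process temperature band groups — a form of selection on an intermediate. The unconditioned pooled rates give the total causal effect.
So P(outcome | do(Line L)) is just the pooled rate for Line L: 43/240 = 0.179.

0.18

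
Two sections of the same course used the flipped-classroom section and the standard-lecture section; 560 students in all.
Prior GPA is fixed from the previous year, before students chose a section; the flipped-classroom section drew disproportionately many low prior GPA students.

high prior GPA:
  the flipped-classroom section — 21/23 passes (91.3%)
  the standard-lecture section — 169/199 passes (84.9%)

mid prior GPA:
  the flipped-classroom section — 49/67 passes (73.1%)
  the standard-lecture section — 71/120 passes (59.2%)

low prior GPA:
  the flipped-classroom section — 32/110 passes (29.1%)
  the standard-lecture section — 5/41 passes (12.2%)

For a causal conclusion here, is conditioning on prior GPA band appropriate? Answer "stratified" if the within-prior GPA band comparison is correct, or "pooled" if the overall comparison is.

stratified

Within every prior GPA band level the flipped-classroom section has the higher rate, yet pooled the standard-lecture section does — Simpson's reversal.
Nothing the teaching method does changes prior GPA band; the imbalance is an allocation artefact. With prior GPA band also predicting the outcome, the pooled figure is confounded, and the within-stratum comparison is the causal one.
Within each level — high prior GPA: 91.3% vs 84.9%; mid prior GPA: 73.1% vs 59.2%; low prior GPA: 29.1% vs 12.2% — the flipped-classroom section is higher every time.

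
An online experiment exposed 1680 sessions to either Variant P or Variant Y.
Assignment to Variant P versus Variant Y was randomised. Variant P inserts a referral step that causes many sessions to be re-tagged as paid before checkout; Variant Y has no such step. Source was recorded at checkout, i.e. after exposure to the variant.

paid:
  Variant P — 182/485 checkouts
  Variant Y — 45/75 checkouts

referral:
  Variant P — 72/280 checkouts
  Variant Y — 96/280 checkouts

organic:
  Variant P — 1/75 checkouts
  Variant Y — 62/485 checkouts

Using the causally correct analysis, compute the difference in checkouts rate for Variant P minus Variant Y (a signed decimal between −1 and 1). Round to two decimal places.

The stratified and pooled comparisons disagree (Variant Y wins within each traffic source; Variant P wins overall), so the answer turns on the causal role of traffic source.
Traffic source here is a post-treatment variable shaped by the variant; conditioning on it would introduce bias rather than remove it. The overall comparison is the causal one.
The causal difference is the pooled difference: 0.304 − 0.242 = +0.062.

+0.06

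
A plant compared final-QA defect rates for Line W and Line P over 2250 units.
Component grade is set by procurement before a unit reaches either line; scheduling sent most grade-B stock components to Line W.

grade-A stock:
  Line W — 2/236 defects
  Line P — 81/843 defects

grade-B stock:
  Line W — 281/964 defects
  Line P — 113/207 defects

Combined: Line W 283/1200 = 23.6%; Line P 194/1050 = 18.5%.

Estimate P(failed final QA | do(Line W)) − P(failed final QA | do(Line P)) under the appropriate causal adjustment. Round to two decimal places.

-0.17

Component grade satisfies the back-door criterion: it is not a descendant of the line, and it blocks the spurious path from line to outcome. Adjusting for it (i.e., using the within-component grade rates) gives the causal effect.
Adjusting over the population distribution of component grade: 0.480·(0.008−0.096) + 0.520·(0.291−0.546) = -0.174.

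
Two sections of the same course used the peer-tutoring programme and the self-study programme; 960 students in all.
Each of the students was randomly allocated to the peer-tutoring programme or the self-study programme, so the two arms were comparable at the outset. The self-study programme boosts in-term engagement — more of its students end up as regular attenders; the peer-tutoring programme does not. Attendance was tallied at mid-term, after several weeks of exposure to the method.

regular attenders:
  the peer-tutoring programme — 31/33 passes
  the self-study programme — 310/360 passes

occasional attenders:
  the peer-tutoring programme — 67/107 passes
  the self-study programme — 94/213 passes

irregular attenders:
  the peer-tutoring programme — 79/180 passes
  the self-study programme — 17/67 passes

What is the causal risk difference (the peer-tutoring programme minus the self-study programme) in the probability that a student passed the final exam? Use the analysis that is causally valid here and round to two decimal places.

Mid-term attendance here is a post-treatment variable shaped by the teaching method; conditioning on it would introduce bias rather than remove it. The overall comparison is the causal one.
The causal difference is the pooled difference: 0.553 − 0.658 = -0.105.

-0.10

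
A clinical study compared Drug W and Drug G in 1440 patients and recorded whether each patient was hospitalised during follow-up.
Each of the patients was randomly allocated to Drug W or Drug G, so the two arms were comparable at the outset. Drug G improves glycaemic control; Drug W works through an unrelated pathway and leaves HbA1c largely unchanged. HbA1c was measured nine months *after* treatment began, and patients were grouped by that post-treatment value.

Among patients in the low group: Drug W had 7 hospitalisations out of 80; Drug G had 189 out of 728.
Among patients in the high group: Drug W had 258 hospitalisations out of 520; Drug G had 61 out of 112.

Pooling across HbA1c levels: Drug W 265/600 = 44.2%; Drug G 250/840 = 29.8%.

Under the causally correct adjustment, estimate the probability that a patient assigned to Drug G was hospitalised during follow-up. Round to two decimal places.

0.30

Within every HbA1c level Drug W has the lower rate, yet pooled Drug G does — Simpson's reversal.
HbA1c is recorded after the drug and is itself shifted by it — it sits on the causal path from drug to outcome. Conditioning on a mediator would strip out part of the effect we want; the pooled comparison gives the total causal effect.
So P(outcome | do(Drug G)) is just the pooled rate for Drug G: 250/840 = 0.298.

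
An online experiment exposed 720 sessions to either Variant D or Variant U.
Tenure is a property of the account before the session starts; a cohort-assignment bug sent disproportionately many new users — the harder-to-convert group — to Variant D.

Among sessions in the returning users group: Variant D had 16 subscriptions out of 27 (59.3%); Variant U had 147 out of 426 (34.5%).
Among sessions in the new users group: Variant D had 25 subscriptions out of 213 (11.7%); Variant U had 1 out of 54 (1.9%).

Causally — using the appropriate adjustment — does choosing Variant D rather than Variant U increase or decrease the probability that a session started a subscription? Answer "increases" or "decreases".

increases

The imbalance in user tenure arose from how sessions were allocated, not from anything the variant did; and user tenure independently affects the outcome. The pooled gap is confounded — condition on user tenure.
Within each level — returning users: 59.3% vs 34.5%; new users: 11.7% vs 1.9% — Variant D is higher every time.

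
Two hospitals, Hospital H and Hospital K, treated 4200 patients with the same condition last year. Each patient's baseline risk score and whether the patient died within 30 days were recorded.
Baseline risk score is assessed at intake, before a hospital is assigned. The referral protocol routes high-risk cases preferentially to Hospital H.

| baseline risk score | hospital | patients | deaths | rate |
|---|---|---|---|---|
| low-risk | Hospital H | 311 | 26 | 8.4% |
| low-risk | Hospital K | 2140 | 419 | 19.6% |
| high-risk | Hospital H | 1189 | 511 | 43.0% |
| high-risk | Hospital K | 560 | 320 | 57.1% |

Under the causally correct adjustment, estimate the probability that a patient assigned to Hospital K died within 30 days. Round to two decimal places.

Hospital H is lower inside every baseline risk score stratum but Hospital K is lower in aggregate. Whether to stratify depends on how baseline risk score relates to the hospital.
Since baseline risk score is a pre-existing factor (not a product of the hospital) and it affects the outcome on its own, it is a confounder. The stratified rates, not the pooled rate, identify the causal effect.
Standardising Hospital K to the population baseline risk score mix: 0.584·419/2140 + 0.416·320/560 = 0.352.

0.35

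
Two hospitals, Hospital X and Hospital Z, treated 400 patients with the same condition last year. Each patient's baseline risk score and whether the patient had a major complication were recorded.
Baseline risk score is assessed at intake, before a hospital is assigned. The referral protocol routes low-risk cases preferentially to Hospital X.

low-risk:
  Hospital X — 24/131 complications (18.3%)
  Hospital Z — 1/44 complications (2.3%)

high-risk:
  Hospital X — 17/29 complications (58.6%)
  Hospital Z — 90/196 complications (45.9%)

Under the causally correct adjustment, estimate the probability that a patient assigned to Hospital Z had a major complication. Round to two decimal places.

0.27

The stratified and pooled comparisons disagree (Hospital Z wins within each baseline risk score; Hospital X wins overall), so the answer turns on the causal role of baseline risk score.
The imbalance in baseline risk score arose from how patients were allocated, not from anything the hospital did; and baseline risk score independently affects the outcome. The pooled gap is confounded — condition on baseline risk score.
Standardising Hospital Z to the population baseline risk score mix: 0.438·1/44 + 0.562·90/196 = 0.268.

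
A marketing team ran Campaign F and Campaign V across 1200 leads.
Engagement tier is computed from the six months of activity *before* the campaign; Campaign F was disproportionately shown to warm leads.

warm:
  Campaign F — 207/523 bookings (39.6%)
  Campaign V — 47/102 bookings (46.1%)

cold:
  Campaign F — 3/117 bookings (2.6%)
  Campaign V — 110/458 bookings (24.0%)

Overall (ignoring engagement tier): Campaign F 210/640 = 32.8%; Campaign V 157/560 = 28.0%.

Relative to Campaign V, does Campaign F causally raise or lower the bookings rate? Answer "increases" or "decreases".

decreases

Engagement tier differs across campaigns for reasons unrelated to any effect of the campaign itself, and it separately predicts the outcome — a classic confounder. We must compare within engagement tier levels.
Within each level — warm: 39.6% vs 46.1%; cold: 2.6% vs 24.0% — Campaign V is higher every time.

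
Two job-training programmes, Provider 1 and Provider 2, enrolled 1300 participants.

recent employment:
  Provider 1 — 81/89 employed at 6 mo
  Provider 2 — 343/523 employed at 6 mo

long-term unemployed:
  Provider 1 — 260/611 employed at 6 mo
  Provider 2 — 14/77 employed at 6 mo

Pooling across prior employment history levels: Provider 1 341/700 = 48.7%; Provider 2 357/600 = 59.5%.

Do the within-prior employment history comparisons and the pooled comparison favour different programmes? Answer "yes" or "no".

Within each prior employment history level (recent employment 91.0% vs 65.6%; long-term unemployed 42.6% vs 18.2%), Provider 1 has the higher rate every time. Pooled: 48.7% vs 59.5% — Provider 2 has the higher rate overall. The two comparisons disagree.

yes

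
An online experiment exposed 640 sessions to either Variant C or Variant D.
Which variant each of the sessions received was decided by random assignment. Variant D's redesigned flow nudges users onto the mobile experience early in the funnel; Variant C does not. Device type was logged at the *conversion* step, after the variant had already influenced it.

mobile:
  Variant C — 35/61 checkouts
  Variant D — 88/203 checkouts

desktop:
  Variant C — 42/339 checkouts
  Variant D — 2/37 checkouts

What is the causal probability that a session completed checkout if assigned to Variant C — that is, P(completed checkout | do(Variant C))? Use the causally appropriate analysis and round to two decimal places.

Variant C is higher inside every device type stratum but Variant D is higher in aggregate. Whether to stratify depends on how device type relates to the variant.
Device type here is a post-treatment variable shaped by the variant; conditioning on it would introduce bias rather than remove it. The overall comparison is the causal one.
So P(outcome | do(Variant C)) is just the pooled rate for Variant C: 77/400 = 0.193.

0.19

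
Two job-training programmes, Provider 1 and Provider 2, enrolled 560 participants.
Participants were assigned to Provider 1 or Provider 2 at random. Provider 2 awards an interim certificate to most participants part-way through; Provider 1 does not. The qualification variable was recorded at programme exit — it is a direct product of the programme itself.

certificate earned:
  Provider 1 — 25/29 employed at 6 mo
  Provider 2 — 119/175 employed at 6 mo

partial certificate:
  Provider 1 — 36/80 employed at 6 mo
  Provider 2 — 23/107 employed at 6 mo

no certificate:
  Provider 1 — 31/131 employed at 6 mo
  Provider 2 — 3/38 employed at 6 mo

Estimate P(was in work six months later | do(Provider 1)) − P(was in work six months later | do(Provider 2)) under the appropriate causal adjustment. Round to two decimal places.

-0.07

Qualification attained during the programme is recorded after the programme and is itself shifted by it — it sits on the causal path from programme to outcome. Conditioning on a mediator would strip out part of the effect we want; the pooled comparison gives the total causal effect.
The causal difference is the pooled difference: 0.383 − 0.453 = -0.070.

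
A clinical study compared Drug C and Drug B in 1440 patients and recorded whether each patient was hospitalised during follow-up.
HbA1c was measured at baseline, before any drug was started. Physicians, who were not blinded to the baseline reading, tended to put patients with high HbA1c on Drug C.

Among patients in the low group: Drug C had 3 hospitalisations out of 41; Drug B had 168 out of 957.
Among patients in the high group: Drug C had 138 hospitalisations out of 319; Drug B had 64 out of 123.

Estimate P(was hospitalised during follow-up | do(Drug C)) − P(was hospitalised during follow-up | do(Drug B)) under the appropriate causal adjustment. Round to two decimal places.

HbA1c differs across drugs for reasons unrelated to any effect of the drug itself, and it separately predicts the outcome — a classic confounder. We must compare within HbA1c levels.
Adjusting over the population distribution of HbA1c: 0.693·(0.073−0.176) + 0.307·(0.433−0.520) = -0.098.

-0.10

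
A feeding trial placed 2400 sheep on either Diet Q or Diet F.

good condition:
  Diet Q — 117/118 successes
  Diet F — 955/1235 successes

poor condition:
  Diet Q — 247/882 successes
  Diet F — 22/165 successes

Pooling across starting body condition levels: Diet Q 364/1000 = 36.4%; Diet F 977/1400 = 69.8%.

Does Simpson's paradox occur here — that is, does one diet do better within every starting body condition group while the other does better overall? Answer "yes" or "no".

yes

Within each starting body condition level (good condition 99.2% vs 77.3%; poor condition 28.0% vs 13.3%), Diet Q has the higher rate every time. Pooled: 36.4% vs 69.8% — Diet F has the higher rate overall. The two comparisons disagree.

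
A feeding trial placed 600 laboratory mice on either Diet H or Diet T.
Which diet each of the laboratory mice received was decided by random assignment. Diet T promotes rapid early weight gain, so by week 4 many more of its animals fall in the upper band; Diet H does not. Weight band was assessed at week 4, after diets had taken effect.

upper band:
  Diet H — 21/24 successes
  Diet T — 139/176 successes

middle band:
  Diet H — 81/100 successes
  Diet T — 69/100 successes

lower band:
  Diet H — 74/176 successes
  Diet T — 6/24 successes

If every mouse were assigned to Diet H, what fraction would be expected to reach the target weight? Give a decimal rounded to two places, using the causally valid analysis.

Within every week-4 weight band level Diet H has the higher rate, yet pooled Diet T does — Simpson's reversal.
Week-4 weight band here is a post-treatment variable shaped by the diet; conditioning on it would introduce bias rather than remove it. The overall comparison is the causal one.
So P(outcome | do(Diet H)) is just the pooled rate for Diet H: 176/300 = 0.587.

0.59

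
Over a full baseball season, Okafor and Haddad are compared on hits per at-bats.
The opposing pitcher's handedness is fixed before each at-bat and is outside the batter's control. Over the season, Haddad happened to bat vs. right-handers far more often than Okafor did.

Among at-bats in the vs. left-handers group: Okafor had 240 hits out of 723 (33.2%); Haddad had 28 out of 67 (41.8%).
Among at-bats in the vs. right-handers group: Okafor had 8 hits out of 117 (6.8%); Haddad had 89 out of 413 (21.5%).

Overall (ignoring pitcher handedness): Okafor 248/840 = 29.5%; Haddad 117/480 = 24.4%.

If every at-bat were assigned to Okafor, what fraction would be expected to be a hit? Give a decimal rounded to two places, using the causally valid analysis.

0.23

Nothing the player does changes pitcher handedness; the imbalance is an allocation artefact. With pitcher handedness also predicting the outcome, the pooled figure is confounded, and the within-stratum comparison is the causal one.
Standardising Okafor to the population pitcher handedness mix: 0.598·240/723 + 0.402·8/117 = 0.226.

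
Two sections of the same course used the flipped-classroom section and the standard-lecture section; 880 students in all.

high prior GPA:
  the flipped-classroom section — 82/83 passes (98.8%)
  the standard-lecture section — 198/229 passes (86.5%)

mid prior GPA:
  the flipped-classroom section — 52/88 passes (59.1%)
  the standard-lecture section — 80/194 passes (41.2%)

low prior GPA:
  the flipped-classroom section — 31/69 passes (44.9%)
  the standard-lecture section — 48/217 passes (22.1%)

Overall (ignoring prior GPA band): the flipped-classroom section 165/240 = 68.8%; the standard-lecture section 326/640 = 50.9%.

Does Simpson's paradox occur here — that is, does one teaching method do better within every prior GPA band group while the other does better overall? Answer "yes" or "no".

Within each prior GPA band level (high prior GPA 98.8% vs 86.5%; mid prior GPA 59.1% vs 41.2%; low prior GPA 44.9% vs 22.1%), the flipped-classroom section has the higher rate every time. Pooled: 68.8% vs 50.9% — the flipped-classroom section has the higher rate overall. They agree.

no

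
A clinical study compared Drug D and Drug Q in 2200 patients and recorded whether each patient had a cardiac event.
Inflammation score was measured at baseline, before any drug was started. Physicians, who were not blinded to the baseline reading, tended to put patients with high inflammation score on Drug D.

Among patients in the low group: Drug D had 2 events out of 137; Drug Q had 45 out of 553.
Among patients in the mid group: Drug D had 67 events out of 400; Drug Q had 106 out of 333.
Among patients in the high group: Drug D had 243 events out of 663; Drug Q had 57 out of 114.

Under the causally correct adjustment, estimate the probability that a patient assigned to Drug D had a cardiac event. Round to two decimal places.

Inflammation score differs across drugs for reasons unrelated to any effect of the drug itself, and it separately predicts the outcome — a classic confounder. We must compare within inflammation score levels.
Standardising Drug D to the population inflammation score mix: 0.314·2/137 + 0.333·67/400 + 0.353·243/663 = 0.190.

0.19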